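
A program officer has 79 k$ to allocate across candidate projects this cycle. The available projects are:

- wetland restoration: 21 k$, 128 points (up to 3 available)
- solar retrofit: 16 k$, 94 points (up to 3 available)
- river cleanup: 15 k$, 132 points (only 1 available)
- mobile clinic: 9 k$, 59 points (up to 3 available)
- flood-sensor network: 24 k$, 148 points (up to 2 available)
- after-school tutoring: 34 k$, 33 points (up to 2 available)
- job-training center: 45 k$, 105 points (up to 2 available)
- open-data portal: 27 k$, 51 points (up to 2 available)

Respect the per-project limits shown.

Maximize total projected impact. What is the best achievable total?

531

Density check — river cleanup 8.80, mobile clinic 6.56, flood-sensor network 6.17, wetland restoration 6.10 are the best per k$.
Greedy by ratio would take river cleanup + 3×mobile clinic + flood-sensor network: 66 k$ used, total 457.
Dropping flood-sensor network frees 24 k$; slotting in wetland restoration + solar retrofit (37 k$) lifts the total to 531 at 79 k$.
Every other selection either busts 79 k$ or exceeds an availability limit or fails to beat 531.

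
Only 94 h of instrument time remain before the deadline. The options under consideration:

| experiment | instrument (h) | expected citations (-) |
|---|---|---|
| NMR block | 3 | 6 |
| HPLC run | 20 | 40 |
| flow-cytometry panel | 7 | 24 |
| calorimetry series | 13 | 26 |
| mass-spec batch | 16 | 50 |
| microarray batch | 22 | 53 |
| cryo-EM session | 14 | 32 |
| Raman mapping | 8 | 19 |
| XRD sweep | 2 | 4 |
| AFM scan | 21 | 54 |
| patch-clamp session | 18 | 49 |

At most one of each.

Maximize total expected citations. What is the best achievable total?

253

By expected citations per h: flow-cytometry panel 3.43, mass-spec batch 3.12, patch-clamp session 2.72, AFM scan 2.57 lead.
Taking flow-cytometry panel + mass-spec batch + microarray batch + Raman mapping + XRD sweep + AFM scan + patch-clamp session: 94 h used, 253 in expected citations.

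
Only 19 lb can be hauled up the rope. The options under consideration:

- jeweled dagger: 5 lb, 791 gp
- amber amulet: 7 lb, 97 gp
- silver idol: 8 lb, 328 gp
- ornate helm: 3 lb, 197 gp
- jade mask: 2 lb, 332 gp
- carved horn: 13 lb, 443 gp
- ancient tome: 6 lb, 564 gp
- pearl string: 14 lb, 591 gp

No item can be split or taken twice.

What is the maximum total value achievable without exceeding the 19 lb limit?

1884

Density check — jade mask 166.00, jeweled dagger 158.20, ancient tome 94.00 are the best per lb.
Taking jeweled dagger + ornate helm + jade mask + ancient tome: 16 lb used, 1884 in value.
Next best is jeweled dagger + jade mask + ancient tome at 1687 (13 lb) — short by 197.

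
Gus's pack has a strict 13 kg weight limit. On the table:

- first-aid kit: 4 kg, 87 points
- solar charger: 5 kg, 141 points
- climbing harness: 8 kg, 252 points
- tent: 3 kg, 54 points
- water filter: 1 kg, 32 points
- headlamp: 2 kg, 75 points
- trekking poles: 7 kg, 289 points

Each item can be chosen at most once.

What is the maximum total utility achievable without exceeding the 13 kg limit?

462

Ranking by ratio (utility/kg): trekking poles 41.29, headlamp 37.50, water filter 32.00.
A density-first pass picks tent + water filter + headlamp + trekking poles — 450 at 13 kg.
Dropping tent and headlamp frees 5 kg; slotting in solar charger (5 kg) lifts the total to 462 at 13 kg.
Runner-up first-aid kit + headlamp + trekking poles tops out at 451.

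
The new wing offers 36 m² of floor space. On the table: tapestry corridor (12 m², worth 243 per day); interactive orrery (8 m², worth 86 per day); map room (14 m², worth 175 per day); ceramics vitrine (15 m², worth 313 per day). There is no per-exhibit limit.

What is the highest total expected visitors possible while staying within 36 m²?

729

By expected visitors per m²: ceramics vitrine 20.87, tapestry corridor 20.25, map room 12.50, interactive orrery 10.75 lead.
Filling by ratio: 2×ceramics vitrine for 626, with 6 m² left unused.
Replace 2×ceramics vitrine with 3×tapestry corridor: the trade gains 103 net, giving 729 at 36 m².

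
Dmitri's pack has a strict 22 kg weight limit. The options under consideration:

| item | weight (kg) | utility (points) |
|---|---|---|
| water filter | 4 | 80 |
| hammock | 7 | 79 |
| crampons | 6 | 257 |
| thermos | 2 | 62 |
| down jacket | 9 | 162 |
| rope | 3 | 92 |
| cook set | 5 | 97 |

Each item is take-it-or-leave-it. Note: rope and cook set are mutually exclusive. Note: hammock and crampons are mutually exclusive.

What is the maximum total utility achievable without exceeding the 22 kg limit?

591

Best packing: water filter + crampons + down jacket + rope — 22 kg, 591 total.
Every other selection either busts 22 kg or breaks a pairing rule or fails to beat 591.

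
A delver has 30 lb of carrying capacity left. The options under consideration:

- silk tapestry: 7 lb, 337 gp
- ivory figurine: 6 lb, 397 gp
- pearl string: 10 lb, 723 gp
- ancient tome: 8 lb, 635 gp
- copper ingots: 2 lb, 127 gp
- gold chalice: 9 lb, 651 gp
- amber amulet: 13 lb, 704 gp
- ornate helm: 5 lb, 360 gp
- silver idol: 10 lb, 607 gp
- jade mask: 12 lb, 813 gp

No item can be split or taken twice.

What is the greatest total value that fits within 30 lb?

2171

Ranking by ratio (value/lb): ancient tome 79.38, gold chalice 72.33, pearl string 72.30.
A density-first pass picks pearl string + ancient tome + copper ingots + gold chalice — 2136 at 29 lb.
The 11 lb tied up in copper ingots and gold chalice is better spent on jade mask — total rises to 2171 (30 lb).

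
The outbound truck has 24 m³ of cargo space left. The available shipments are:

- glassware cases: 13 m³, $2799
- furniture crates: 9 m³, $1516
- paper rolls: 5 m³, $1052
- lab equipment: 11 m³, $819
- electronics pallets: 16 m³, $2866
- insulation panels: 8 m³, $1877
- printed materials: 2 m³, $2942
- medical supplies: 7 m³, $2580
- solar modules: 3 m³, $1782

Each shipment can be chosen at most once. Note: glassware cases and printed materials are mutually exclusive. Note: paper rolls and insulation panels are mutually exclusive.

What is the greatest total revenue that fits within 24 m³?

The ratio ordering already packs tightly: insulation panels + printed materials + medical supplies + solar modules, 20 m³, 9181.
The closest alternative, furniture crates + printed materials + medical supplies + solar modules, reaches only 8820.

9181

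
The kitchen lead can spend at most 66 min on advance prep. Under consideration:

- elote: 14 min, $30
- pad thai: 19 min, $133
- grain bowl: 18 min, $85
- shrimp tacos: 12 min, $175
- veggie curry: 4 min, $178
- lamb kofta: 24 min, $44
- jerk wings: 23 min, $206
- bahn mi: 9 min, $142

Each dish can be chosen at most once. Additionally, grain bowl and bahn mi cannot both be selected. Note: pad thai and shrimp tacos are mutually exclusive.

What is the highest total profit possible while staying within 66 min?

Density check — veggie curry 44.50, bahn mi 15.78, shrimp tacos 14.58 are the best per min.
Taking elote + shrimp tacos + veggie curry + jerk wings + bahn mi: 62 min used, 731 in profit.
An exhaustive check of the 256 subsets confirms 731.

731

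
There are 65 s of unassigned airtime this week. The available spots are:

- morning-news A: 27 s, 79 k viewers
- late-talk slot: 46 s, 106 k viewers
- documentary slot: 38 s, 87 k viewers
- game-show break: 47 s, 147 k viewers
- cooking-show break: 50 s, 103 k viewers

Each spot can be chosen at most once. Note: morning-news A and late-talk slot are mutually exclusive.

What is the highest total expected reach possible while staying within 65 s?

166

Greedy by ratio would take game-show break: 47 s used, total 147.
Dropping game-show break frees 47 s; slotting in morning-news A + documentary slot (65 s) lifts the total to 166 at 65 s.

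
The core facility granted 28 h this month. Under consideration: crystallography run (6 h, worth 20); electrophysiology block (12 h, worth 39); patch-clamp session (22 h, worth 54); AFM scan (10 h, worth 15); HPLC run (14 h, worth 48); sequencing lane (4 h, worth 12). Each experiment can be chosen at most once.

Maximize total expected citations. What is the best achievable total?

87

Greedy by ratio would take crystallography run + HPLC run + sequencing lane: 24 h used, total 80.
The 10 h tied up in crystallography run and sequencing lane is better spent on electrophysiology block — total rises to 87 (26 h).
Runner-up crystallography run + HPLC run + sequencing lane tops out at 80.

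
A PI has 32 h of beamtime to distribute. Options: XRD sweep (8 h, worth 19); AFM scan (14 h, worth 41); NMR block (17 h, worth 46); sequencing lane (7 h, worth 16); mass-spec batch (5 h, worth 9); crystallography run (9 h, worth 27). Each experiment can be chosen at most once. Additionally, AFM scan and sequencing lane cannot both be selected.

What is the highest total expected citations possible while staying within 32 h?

Best packing: AFM scan + NMR block — 31 h, 87 total.
XRD sweep + AFM scan + crystallography run (31 h) also reaches 87 — a tie, but nothing goes higher.

87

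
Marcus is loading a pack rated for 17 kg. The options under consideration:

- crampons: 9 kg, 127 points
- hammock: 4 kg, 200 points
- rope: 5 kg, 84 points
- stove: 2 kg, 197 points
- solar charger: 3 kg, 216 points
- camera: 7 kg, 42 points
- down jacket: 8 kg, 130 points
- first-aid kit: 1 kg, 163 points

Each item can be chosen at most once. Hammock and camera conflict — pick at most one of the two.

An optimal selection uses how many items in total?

The maximum utility within 17 kg is 860.
One optimal bundle: hammock + rope + stove + solar charger + first-aid kit (15 kg).
All optima have 5 items.

5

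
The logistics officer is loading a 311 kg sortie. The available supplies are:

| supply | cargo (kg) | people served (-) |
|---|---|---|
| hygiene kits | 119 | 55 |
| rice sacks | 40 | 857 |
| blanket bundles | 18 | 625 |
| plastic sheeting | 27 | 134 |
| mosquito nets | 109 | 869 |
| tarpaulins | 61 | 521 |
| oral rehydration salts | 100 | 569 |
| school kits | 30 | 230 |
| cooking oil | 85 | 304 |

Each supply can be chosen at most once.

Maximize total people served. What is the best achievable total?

3236

Best packing: rice sacks + blanket bundles + plastic sheeting + mosquito nets + tarpaulins + school kits — 285 kg, 3236 total.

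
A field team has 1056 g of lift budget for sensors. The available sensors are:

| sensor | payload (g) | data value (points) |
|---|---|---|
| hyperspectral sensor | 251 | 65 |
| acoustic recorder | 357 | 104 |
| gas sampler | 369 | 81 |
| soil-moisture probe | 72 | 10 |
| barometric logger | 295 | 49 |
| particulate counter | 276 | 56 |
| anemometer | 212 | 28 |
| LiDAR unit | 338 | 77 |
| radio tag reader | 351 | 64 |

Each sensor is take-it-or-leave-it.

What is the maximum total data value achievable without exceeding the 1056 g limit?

260

A density-first pass picks hyperspectral sensor + acoustic recorder + soil-moisture probe + LiDAR unit — 256 at 1018 g.
Replace LiDAR unit with gas sampler: the trade gains 4 net, giving 260 at 1049 g.
Next best is hyperspectral sensor + acoustic recorder + soil-moisture probe + LiDAR unit at 256 (1018 g) — short by 4.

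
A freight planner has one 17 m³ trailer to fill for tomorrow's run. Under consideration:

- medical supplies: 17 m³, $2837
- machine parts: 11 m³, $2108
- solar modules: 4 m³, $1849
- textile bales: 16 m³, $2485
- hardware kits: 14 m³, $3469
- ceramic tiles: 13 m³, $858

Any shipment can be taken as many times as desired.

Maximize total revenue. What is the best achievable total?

7396

Ranking by ratio (revenue/m³): solar modules 462.25, hardware kits 247.79, machine parts 191.64.
The ratio ordering already packs tightly: 4×solar modules, 16 m³, 7396.
Every other selection either busts 17 m³ or fails to beat 7396.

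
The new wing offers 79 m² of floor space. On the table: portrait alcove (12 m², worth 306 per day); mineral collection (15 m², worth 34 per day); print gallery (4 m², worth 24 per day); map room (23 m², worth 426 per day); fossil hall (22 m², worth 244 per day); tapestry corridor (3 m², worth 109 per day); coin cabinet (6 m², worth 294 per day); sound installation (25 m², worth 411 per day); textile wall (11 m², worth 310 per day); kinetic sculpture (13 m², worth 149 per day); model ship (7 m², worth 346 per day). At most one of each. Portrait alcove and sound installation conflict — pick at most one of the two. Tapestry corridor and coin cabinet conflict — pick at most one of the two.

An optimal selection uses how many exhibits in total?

7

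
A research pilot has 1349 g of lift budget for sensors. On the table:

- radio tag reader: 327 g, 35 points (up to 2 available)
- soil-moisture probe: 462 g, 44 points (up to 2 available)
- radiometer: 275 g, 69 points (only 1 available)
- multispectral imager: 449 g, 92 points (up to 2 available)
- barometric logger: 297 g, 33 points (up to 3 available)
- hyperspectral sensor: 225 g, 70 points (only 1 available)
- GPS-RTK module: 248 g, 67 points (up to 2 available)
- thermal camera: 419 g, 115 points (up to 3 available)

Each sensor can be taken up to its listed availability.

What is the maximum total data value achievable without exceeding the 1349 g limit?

369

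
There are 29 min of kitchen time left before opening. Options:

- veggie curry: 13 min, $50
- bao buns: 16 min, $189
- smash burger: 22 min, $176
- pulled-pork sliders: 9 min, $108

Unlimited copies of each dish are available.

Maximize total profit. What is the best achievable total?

324

3×pulled-pork sliders uses 27 of the 29 min and totals 324.
The spare 2 min is too small for any remaining dish, and no exchange beats 324.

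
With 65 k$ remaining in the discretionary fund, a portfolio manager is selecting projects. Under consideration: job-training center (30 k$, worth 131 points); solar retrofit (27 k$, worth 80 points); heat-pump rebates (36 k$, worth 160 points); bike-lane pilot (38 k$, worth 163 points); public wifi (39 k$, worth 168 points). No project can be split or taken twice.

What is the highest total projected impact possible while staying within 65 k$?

243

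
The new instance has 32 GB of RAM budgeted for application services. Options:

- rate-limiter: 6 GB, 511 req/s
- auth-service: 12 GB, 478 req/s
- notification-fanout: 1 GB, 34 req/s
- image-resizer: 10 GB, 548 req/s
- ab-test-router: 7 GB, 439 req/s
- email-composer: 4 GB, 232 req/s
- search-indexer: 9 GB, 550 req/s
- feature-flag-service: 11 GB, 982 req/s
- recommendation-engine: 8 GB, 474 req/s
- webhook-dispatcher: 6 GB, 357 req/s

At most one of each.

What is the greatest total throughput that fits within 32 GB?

2406

Density check — feature-flag-service 89.27, rate-limiter 85.17, ab-test-router 62.71, search-indexer 61.11 are the best per GB.
Greedy by ratio would take rate-limiter + notification-fanout + ab-test-router + feature-flag-service + webhook-dispatcher: 31 GB used, total 2323.
Dropping notification-fanout and webhook-dispatcher frees 7 GB; slotting in recommendation-engine (8 GB) lifts the total to 2406 at 32 GB.
An exhaustive check of the 1024 subsets confirms 2406.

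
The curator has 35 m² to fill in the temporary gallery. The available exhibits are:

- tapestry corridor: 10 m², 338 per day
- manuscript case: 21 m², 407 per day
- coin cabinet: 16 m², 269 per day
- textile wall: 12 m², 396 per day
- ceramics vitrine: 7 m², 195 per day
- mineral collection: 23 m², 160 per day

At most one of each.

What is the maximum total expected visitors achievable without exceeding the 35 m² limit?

Tapestry corridor + textile wall + ceramics vitrine uses 29 of the 35 m² and totals 929.

929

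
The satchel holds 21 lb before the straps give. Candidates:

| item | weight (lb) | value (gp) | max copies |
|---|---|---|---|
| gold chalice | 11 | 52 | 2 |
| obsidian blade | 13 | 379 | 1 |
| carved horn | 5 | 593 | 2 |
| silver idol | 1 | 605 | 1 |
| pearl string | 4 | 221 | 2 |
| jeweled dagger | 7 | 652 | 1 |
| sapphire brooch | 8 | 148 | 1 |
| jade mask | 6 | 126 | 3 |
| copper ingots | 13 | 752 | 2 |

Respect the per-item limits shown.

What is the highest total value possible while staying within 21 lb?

The ratio ordering already packs tightly: 2×carved horn + silver idol + jeweled dagger, 18 lb, 2443.
Nothing else within 21 lb beats 2443.

2443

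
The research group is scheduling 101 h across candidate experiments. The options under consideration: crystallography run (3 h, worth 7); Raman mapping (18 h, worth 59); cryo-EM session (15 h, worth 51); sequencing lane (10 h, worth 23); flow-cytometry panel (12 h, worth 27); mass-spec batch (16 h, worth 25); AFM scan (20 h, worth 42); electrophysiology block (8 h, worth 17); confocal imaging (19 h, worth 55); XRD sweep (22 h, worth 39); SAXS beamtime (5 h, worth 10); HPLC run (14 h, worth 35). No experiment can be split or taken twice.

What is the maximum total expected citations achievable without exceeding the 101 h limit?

277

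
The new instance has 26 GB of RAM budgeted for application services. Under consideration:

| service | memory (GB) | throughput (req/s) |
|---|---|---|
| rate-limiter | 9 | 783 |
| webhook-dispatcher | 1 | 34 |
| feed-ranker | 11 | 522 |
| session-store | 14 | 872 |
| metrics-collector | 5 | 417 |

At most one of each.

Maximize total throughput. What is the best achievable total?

Rate-limiter + webhook-dispatcher + feed-ranker + metrics-collector uses 26 of the 26 GB and totals 1756.

1756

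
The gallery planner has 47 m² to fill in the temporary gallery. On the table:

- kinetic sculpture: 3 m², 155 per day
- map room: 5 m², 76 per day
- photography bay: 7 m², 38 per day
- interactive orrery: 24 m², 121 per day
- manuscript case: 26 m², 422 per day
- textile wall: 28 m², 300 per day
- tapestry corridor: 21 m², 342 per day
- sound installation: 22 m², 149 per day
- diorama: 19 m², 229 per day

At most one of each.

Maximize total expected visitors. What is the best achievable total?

764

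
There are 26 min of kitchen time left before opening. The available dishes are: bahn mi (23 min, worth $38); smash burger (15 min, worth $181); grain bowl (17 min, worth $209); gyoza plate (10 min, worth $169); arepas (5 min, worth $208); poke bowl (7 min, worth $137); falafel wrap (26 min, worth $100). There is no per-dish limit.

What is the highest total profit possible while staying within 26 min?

1040

Density check — arepas 41.60, poke bowl 19.57, gyoza plate 16.90 are the best per min.
Best packing: 5×arepas — 25 min, 1040 total.
Every other selection either busts 26 min or fails to beat 1040.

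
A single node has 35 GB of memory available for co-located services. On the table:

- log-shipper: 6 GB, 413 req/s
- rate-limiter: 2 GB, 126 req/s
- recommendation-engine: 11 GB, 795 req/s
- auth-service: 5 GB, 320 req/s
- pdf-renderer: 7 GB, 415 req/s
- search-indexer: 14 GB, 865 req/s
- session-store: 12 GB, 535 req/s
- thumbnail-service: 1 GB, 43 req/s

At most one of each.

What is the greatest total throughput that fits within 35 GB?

The ratio heuristic lands on log-shipper + rate-limiter + recommendation-engine + auth-service + pdf-renderer + thumbnail-service (2112) but leaves 3 GB idle.
The 11 GB tied up in log-shipper and auth-service is better spent on search-indexer — total rises to 2244 (35 GB).
The closest alternative, log-shipper + rate-limiter + recommendation-engine + search-indexer + thumbnail-service, reaches only 2242.

2244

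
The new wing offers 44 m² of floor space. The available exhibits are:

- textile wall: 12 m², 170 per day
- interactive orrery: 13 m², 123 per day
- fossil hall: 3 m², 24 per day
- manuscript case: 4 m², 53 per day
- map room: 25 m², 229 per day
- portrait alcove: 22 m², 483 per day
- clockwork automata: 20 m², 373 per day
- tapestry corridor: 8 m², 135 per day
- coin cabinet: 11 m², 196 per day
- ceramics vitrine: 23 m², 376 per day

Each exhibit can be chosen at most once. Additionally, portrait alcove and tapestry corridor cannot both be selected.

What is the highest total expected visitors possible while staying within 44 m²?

856

Portrait alcove + clockwork automata uses 42 of the 44 m² and totals 856.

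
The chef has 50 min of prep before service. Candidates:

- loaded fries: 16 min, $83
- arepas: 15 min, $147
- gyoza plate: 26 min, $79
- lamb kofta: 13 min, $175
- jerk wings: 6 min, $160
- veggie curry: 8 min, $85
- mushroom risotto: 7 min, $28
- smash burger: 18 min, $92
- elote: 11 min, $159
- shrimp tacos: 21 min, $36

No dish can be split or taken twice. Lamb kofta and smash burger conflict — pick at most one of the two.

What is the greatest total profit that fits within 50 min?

641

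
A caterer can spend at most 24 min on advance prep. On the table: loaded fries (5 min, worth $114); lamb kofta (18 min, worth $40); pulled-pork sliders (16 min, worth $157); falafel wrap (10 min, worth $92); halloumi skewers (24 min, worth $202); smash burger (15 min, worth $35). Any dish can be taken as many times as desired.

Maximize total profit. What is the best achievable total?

456

Best packing: 4×loaded fries — 20 min, 456 total.
No other feasible combination exceeds 456.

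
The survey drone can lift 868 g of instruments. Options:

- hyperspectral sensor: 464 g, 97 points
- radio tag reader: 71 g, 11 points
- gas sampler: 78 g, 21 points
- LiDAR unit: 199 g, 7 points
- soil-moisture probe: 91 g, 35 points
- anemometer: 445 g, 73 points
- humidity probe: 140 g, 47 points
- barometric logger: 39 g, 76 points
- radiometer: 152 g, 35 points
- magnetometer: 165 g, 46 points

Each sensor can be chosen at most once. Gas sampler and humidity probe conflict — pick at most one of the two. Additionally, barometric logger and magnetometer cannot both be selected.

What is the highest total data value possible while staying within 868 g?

Hyperspectral sensor + radio tag reader + soil-moisture probe + humidity probe + barometric logger uses 805 of the 868 g and totals 266.
Nothing else feasible within 868 g beats 266.

266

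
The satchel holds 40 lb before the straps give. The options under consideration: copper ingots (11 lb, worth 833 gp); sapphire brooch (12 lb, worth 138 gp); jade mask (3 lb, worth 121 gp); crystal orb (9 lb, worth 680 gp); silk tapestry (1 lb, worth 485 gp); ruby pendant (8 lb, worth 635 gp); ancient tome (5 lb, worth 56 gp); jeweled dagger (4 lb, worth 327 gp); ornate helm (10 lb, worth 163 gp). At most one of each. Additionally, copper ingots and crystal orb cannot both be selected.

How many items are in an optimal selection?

The maximum value within 40 lb is 2564.
One optimal bundle: copper ingots + jade mask + silk tapestry + ruby pendant + jeweled dagger + ornate helm (37 lb).
All optima have 6 items.

6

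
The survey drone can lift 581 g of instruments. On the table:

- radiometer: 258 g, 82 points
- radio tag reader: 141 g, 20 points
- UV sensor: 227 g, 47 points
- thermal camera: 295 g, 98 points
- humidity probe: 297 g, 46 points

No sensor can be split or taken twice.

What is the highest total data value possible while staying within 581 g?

180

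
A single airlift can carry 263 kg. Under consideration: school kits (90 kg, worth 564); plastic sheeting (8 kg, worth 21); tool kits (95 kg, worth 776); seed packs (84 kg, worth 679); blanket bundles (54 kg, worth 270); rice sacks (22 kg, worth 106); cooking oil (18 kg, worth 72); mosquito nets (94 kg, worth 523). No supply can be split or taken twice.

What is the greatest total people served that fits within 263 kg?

1852

Taking plastic sheeting + tool kits + seed packs + blanket bundles + rice sacks: 263 kg used, 1852 in people served.
Runner-up tool kits + seed packs + blanket bundles + rice sacks tops out at 1831.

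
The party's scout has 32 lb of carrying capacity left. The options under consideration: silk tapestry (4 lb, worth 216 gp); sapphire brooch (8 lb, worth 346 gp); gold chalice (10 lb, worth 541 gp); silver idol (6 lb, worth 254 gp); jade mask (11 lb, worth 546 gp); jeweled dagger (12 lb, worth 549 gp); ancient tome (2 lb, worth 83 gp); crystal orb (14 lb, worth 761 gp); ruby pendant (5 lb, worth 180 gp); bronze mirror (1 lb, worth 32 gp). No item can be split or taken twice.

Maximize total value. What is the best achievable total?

A density-first pass picks silk tapestry + gold chalice + ancient tome + crystal orb + bronze mirror — 1633 at 31 lb.
The 7 lb tied up in silk tapestry and ancient tome and bronze mirror is better spent on sapphire brooch — total rises to 1648 (32 lb).

1648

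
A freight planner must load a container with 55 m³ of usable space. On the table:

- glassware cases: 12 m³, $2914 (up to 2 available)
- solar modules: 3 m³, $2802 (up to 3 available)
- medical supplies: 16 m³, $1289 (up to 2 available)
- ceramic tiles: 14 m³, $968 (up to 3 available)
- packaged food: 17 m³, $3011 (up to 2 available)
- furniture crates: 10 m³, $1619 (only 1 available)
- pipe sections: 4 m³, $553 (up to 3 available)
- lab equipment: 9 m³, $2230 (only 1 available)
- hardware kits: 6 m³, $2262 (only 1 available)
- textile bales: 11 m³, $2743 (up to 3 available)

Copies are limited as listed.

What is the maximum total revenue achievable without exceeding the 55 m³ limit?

19792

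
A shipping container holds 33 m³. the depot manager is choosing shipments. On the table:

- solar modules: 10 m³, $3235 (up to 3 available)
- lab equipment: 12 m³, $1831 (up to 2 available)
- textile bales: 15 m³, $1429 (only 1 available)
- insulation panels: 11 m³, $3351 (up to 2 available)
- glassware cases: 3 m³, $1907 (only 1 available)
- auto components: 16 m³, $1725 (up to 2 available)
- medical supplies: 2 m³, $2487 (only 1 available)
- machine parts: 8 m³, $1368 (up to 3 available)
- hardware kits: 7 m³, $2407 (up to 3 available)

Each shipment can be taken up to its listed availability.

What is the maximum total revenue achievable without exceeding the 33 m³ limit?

13387

Taking the top-ratio shipments first gives glassware cases + medical supplies + 3×hardware kits for 11615 (26 m³).
Dropping 2×hardware kits frees 14 m³; slotting in solar modules + insulation panels (21 m³) lifts the total to 13387 at 33 m³.
Nothing else within 33 m³ beats 13387.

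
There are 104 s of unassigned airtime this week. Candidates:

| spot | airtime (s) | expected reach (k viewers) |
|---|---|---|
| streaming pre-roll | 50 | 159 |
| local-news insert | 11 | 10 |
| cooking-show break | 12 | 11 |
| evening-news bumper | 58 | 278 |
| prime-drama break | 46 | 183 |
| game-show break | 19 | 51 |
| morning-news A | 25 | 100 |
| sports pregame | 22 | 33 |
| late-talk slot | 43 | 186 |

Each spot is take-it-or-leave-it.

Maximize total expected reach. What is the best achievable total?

464

Density check — evening-news bumper 4.79, late-talk slot 4.33, morning-news A 4.00 are the best per s.
Taking evening-news bumper + late-talk slot: 101 s used, 464 in expected reach.
That's the maximum — no swap from here does better than 464.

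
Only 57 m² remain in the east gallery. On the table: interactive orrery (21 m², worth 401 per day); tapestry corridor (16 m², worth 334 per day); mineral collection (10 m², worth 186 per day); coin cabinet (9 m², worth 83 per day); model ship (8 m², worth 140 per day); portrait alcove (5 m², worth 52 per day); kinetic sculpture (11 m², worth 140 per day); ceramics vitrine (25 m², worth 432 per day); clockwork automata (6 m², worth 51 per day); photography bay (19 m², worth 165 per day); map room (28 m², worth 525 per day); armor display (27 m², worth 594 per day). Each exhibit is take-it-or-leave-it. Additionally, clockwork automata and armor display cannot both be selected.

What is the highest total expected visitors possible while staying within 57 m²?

1135

The ratio heuristic lands on tapestry corridor + mineral collection + armor display (1114) but leaves 4 m² idle.
Replace tapestry corridor and mineral collection with interactive orrery + model ship: the trade gains 21 net, giving 1135 at 56 m².
Next best is tapestry corridor + model ship + portrait alcove + armor display at 1120 (56 m²) — short by 15.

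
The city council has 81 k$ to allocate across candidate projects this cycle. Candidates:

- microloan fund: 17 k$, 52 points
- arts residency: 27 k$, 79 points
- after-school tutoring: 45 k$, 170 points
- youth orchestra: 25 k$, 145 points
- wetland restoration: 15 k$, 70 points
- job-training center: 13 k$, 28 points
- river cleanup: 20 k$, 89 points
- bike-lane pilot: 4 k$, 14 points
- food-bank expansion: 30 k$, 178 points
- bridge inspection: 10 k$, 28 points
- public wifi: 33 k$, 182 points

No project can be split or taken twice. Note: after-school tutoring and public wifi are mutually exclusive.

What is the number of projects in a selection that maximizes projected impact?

Optimal total is 430.
wetland restoration + food-bank expansion + public wifi hits 430 at 78 k$.
Every optimal selection uses 3 projects.

3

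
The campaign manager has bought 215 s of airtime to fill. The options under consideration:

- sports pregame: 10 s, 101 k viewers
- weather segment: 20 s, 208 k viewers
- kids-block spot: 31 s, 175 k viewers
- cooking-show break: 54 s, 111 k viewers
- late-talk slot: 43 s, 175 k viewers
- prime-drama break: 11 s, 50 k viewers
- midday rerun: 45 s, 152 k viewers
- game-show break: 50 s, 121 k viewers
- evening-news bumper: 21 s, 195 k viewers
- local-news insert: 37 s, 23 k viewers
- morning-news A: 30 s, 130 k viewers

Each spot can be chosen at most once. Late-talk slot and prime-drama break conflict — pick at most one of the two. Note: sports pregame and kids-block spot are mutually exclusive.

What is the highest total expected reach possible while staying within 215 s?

1035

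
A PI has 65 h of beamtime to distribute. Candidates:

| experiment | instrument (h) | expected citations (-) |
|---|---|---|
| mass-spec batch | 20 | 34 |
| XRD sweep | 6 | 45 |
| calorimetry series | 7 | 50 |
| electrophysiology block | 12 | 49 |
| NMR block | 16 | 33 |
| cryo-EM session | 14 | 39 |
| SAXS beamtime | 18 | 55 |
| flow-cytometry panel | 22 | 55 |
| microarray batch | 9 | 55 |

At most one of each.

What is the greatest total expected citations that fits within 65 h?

271

Density check — XRD sweep 7.50, calorimetry series 7.14, microarray batch 6.11 are the best per h.
Filling by ratio: XRD sweep + calorimetry series + electrophysiology block + SAXS beamtime + microarray batch for 254, with 13 h left unused.
The 18 h tied up in SAXS beamtime is better spent on NMR block + cryo-EM session — total rises to 271 (64 h).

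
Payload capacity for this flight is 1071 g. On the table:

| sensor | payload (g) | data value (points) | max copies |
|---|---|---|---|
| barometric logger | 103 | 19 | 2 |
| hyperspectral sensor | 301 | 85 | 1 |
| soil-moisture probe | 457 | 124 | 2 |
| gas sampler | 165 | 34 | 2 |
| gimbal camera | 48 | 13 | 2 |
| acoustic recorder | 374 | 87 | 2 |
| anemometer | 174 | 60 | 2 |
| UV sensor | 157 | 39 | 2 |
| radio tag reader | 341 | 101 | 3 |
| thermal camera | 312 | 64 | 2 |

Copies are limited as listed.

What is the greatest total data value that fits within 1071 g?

322

Ranking by ratio (data value/g): anemometer 0.34, radio tag reader 0.30, hyperspectral sensor 0.28, soil-moisture probe 0.27.
The ratio ordering already packs tightly: 2×anemometer + 2×radio tag reader, 1030 g, 322.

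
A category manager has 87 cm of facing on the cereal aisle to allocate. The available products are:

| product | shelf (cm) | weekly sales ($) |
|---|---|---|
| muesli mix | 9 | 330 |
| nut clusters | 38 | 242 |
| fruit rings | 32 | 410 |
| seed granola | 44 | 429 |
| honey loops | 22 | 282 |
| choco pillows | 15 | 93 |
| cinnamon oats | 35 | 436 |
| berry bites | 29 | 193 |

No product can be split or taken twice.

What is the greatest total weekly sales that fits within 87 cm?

Density check — muesli mix 36.67, honey loops 12.82, fruit rings 12.81, cinnamon oats 12.46 are the best per cm.
A density-first pass picks muesli mix + fruit rings + honey loops + choco pillows — 1115 at 78 cm.
Dropping honey loops and choco pillows frees 37 cm; slotting in cinnamon oats (35 cm) lifts the total to 1176 at 76 cm.
The closest alternative, muesli mix + fruit rings + seed granola, reaches only 1169.

1176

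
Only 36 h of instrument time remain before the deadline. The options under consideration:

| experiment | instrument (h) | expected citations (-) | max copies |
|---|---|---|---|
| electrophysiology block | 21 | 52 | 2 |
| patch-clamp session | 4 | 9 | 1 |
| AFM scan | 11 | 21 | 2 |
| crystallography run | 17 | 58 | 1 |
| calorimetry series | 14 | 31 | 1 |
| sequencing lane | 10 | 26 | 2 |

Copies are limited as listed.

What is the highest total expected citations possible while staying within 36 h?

98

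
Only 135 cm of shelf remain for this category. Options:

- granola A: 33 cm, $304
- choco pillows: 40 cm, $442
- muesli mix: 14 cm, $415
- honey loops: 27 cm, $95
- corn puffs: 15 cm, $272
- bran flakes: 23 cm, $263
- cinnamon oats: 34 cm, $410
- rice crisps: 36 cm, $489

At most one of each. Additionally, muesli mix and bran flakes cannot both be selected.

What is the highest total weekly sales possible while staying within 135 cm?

Ranking by ratio (weekly sales/cm): muesli mix 29.64, corn puffs 18.13, rice crisps 13.58, cinnamon oats 12.06.
Best packing: granola A + muesli mix + corn puffs + cinnamon oats + rice crisps — 132 cm, 1890 total.
Nothing else feasible within 135 cm beats 1890.

1890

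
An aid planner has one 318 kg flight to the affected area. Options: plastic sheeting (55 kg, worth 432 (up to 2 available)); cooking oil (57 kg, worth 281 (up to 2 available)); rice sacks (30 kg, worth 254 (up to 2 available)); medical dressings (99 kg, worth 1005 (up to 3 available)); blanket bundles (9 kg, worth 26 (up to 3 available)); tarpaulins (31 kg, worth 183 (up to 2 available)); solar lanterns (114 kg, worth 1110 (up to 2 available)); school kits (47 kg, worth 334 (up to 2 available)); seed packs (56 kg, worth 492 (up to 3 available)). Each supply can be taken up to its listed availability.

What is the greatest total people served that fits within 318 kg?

A density-first pass picks 3×medical dressings + 2×blanket bundles — 3067 at 315 kg.
Replace medical dressings and 2×blanket bundles with solar lanterns: the trade gains 53 net, giving 3120 at 312 kg.
No other feasible combination exceeds 3120.

3120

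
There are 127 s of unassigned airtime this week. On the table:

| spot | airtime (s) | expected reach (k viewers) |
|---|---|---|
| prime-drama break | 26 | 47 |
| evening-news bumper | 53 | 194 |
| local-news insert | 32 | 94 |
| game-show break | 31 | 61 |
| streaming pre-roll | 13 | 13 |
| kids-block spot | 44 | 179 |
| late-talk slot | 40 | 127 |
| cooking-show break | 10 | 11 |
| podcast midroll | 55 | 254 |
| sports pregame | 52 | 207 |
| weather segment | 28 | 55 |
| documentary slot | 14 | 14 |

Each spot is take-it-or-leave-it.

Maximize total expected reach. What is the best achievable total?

488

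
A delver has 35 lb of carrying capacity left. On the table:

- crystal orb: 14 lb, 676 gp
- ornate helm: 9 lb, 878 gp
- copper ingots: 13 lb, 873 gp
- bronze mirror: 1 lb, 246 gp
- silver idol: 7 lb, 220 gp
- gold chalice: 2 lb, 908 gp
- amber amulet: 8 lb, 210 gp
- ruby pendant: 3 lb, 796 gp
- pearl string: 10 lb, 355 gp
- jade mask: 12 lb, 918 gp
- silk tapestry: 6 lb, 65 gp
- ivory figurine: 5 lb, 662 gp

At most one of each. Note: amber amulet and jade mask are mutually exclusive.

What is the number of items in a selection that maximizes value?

Best achievable value is 4408.
ornate helm + bronze mirror + gold chalice + ruby pendant + jade mask + ivory figurine hits 4408 at 32 lb.
All optima have 6 items.

6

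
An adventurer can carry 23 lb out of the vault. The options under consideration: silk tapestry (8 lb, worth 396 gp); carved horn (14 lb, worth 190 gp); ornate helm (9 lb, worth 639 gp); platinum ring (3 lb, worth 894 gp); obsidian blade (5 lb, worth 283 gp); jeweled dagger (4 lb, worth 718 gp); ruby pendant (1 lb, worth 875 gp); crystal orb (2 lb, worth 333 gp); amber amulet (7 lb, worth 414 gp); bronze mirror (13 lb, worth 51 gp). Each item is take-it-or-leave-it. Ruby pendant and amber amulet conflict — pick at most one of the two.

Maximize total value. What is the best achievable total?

3499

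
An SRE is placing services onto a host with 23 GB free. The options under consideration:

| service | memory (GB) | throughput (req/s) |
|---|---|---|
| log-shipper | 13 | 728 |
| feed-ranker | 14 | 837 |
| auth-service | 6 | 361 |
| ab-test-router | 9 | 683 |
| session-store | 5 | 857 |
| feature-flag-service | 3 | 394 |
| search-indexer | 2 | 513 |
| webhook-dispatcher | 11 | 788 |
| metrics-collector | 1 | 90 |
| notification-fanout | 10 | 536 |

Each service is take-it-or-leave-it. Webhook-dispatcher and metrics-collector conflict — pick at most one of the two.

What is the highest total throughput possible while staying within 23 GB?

2552

The ratio heuristic lands on ab-test-router + session-store + feature-flag-service + search-indexer + metrics-collector (2537) but leaves 3 GB idle.
The 10 GB tied up in ab-test-router and metrics-collector is better spent on webhook-dispatcher — total rises to 2552 (21 GB).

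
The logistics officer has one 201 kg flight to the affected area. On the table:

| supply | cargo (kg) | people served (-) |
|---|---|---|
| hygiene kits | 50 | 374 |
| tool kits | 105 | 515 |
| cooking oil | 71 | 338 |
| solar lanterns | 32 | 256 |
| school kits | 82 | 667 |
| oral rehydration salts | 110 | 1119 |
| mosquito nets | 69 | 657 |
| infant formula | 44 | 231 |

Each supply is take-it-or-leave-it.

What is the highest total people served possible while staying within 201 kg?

1786

Filling by ratio: oral rehydration salts + mosquito nets for 1776, with 22 kg left unused.
Replace mosquito nets with school kits: the trade gains 10 net, giving 1786 at 192 kg.
Nothing else within 201 kg beats 1786.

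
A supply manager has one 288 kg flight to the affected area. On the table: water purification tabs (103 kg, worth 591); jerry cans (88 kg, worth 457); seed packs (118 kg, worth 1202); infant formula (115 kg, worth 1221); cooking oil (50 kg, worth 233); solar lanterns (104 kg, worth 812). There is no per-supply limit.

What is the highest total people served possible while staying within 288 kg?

2675

The ratio ordering already packs tightly: 2×infant formula + cooking oil, 280 kg, 2675.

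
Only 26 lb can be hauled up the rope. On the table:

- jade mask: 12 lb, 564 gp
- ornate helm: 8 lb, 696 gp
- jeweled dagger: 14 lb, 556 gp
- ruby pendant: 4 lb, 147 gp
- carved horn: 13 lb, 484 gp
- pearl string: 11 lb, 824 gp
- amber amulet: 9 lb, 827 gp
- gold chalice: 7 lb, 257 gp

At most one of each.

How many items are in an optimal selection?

3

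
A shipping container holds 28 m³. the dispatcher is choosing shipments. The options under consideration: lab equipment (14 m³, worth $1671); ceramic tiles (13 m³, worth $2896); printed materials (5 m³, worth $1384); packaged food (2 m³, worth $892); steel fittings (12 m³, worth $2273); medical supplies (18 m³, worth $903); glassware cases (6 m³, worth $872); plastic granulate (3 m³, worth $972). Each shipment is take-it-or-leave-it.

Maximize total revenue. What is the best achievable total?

6393

Greedy by ratio would take ceramic tiles + printed materials + packaged food + plastic granulate: 23 m³ used, total 6144.
Replace ceramic tiles with steel fittings + glassware cases: the trade gains 249 net, giving 6393 at 28 m³.
An exhaustive check of the 256 subsets confirms 6393.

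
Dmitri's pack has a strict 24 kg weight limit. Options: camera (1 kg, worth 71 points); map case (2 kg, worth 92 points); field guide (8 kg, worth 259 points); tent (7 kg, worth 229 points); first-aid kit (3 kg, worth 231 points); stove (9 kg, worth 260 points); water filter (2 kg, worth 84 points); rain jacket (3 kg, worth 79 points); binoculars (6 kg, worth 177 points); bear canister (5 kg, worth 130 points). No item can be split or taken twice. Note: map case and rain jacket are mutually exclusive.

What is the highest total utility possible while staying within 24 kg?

Ranking by ratio (utility/kg): first-aid kit 77.00, camera 71.00, map case 46.00.
Greedy by ratio would take camera + map case + field guide + tent + first-aid kit + water filter: 23 kg used, total 966.
Dropping field guide frees 8 kg; slotting in stove (9 kg) lifts the total to 967 at 24 kg.
The closest alternative, camera + map case + field guide + tent + first-aid kit + water filter, reaches only 966.

967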